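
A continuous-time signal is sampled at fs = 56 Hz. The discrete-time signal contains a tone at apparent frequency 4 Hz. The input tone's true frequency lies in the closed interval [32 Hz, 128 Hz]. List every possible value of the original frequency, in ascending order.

Frequencies that alias to 4 Hz are k·fs ± 4 Hz for integer k ≥ 0.
k=0: 4 Hz.
k=1: 52 Hz, 60 Hz.
k=2: 108 Hz, 116 Hz.
k=3: 164 Hz, 172 Hz.
Within [32 Hz, 128 Hz]: 52 Hz, 60 Hz, 108 Hz, 116 Hz.

52 Hz, 60 Hz, 108 Hz, 116 Hz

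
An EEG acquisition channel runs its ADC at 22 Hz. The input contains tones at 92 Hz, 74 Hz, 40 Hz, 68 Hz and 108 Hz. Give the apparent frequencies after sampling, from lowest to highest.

fs/2 = 11 Hz.
92 Hz mod fs = 4 Hz.
4 Hz ≤ fs/2 = 11 Hz, appears at 4 Hz.
74 Hz mod fs = 8 Hz.
8 Hz ≤ fs/2 = 11 Hz, appears at 8 Hz.
40 Hz mod fs = 18 Hz.
18 Hz > fs/2 = 11 Hz, folds to fs − 18 Hz = 4 Hz.
68 Hz mod fs = 2 Hz.
2 Hz ≤ fs/2 = 11 Hz, appears at 2 Hz.
108 Hz mod fs = 20 Hz.
20 Hz > fs/2 = 11 Hz, folds to fs − 20 Hz = 2 Hz.
Distinct values: {2 Hz, 4 Hz, 8 Hz}.

2 Hz, 4 Hz, 8 Hz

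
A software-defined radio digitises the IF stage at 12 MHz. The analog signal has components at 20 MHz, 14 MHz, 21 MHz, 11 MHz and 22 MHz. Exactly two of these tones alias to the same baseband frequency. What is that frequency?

fs/2 = 6 MHz.
20 MHz mod fs = 8 MHz.
8 MHz > fs/2 = 6 MHz, folds to fs − 8 MHz = 4 MHz.
14 MHz mod fs = 2 MHz.
2 MHz ≤ fs/2 = 6 MHz, appears at 2 MHz.
21 MHz mod fs = 9 MHz.
9 MHz > fs/2 = 6 MHz, folds to fs − 9 MHz = 3 MHz.
11 MHz > fs/2 = 6 MHz, folds to fs − 11 MHz = 1 MHz.
22 MHz mod fs = 10 MHz.
10 MHz > fs/2 = 6 MHz, folds to fs − 10 MHz = 2 MHz.
14 MHz and 22 MHz both map to 2 MHz.

2 MHz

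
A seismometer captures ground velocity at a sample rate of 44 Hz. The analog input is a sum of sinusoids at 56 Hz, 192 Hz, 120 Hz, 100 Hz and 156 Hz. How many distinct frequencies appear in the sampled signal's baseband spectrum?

3

fs/2 = 22 Hz.
56 Hz mod fs = 12 Hz.
12 Hz ≤ fs/2 = 22 Hz, appears at 12 Hz.
192 Hz mod fs = 16 Hz.
16 Hz ≤ fs/2 = 22 Hz, appears at 16 Hz.
120 Hz mod fs = 32 Hz.
32 Hz > fs/2 = 22 Hz, folds to fs − 32 Hz = 12 Hz.
100 Hz mod fs = 12 Hz.
12 Hz ≤ fs/2 = 22 Hz, appears at 12 Hz.
156 Hz mod fs = 24 Hz.
24 Hz > fs/2 = 22 Hz, folds to fs − 24 Hz = 20 Hz.
Distinct values: {12 Hz, 16 Hz, 20 Hz} → 3.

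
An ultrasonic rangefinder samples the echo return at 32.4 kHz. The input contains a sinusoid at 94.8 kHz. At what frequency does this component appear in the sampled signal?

2.4 kHz

94.8 kHz mod fs = 30 kHz.
30 kHz > fs/2 = 16.2 kHz, folds to fs − 30 kHz = 2.4 kHz.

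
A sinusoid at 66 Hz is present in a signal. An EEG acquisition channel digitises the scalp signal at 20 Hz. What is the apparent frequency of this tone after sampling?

66 Hz mod fs = 6 Hz.
6 Hz ≤ fs/2 = 10 Hz, appears at 6 Hz.

6 Hz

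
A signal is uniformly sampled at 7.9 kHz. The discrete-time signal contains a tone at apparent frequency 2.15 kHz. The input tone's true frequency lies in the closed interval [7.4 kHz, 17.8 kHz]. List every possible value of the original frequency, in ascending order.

Frequencies that alias to 2.15 kHz are k·fs ± 2.15 kHz for integer k ≥ 0.
k=0: 2.15 kHz.
k=1: 5.75 kHz, 10.05 kHz.
k=2: 13.65 kHz, 17.95 kHz.
k=3: 21.55 kHz, 25.85 kHz.
Within [7.4 kHz, 17.8 kHz]: 10.05 kHz, 13.65 kHz.

10.05 kHz, 13.65 kHz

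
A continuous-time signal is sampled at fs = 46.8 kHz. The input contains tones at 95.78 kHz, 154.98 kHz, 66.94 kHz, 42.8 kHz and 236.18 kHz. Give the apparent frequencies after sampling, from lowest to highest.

2.18 kHz, 4 kHz, 14.58 kHz, 20.14 kHz

fs/2 = 23.4 kHz.
95.78 kHz mod fs = 2.18 kHz.
2.18 kHz ≤ fs/2 = 23.4 kHz, appears at 2.18 kHz.
154.98 kHz mod fs = 14.58 kHz.
14.58 kHz ≤ fs/2 = 23.4 kHz, appears at 14.58 kHz.
66.94 kHz mod fs = 20.14 kHz.
20.14 kHz ≤ fs/2 = 23.4 kHz, appears at 20.14 kHz.
42.8 kHz > fs/2 = 23.4 kHz, folds to fs − 42.8 kHz = 4 kHz.
236.18 kHz mod fs = 2.18 kHz.
2.18 kHz ≤ fs/2 = 23.4 kHz, appears at 2.18 kHz.
Distinct values: {2.18 kHz, 4 kHz, 14.58 kHz, 20.14 kHz}.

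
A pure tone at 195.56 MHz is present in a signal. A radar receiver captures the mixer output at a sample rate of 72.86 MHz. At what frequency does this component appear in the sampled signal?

23.02 MHz

195.56 MHz mod fs = 49.84 MHz.
49.84 MHz > fs/2 = 36.43 MHz, folds to fs − 49.84 MHz = 23.02 MHz.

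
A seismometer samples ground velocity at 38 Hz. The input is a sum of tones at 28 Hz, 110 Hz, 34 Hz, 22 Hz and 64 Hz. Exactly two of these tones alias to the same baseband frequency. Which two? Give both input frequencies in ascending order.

34 Hz, 110 Hz

fs/2 = 19 Hz.
28 Hz > fs/2 = 19 Hz, folds to fs − 28 Hz = 10 Hz.
110 Hz mod fs = 34 Hz.
34 Hz > fs/2 = 19 Hz, folds to fs − 34 Hz = 4 Hz.
34 Hz > fs/2 = 19 Hz, folds to fs − 34 Hz = 4 Hz.
22 Hz > fs/2 = 19 Hz, folds to fs − 22 Hz = 16 Hz.
64 Hz mod fs = 26 Hz.
26 Hz > fs/2 = 19 Hz, folds to fs − 26 Hz = 12 Hz.
34 Hz and 110 Hz both map to 4 Hz.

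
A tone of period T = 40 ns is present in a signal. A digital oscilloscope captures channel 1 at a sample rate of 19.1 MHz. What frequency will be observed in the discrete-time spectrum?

T = 40 ns → f = 1/T = 25 MHz.
25 MHz mod fs = 5.9 MHz.
5.9 MHz ≤ fs/2 = 9.55 MHz, appears at 5.9 MHz.

5.9 MHz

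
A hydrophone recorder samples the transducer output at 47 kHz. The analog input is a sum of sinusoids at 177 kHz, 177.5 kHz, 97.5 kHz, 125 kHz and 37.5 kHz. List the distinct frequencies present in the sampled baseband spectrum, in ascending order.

3.5 kHz, 9.5 kHz, 10.5 kHz, 11 kHz, 16 kHz

fs/2 = 23.5 kHz.
177 kHz mod fs = 36 kHz.
36 kHz > fs/2 = 23.5 kHz, folds to fs − 36 kHz = 11 kHz.
177.5 kHz mod fs = 36.5 kHz.
36.5 kHz > fs/2 = 23.5 kHz, folds to fs − 36.5 kHz = 10.5 kHz.
97.5 kHz mod fs = 3.5 kHz.
3.5 kHz ≤ fs/2 = 23.5 kHz, appears at 3.5 kHz.
125 kHz mod fs = 31 kHz.
31 kHz > fs/2 = 23.5 kHz, folds to fs − 31 kHz = 16 kHz.
37.5 kHz > fs/2 = 23.5 kHz, folds to fs − 37.5 kHz = 9.5 kHz.
Distinct values: {3.5 kHz, 9.5 kHz, 10.5 kHz, 11 kHz, 16 kHz}.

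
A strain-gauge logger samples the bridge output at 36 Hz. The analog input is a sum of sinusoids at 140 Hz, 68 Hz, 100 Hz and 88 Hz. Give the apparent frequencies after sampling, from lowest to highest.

fs/2 = 18 Hz.
140 Hz mod fs = 32 Hz.
32 Hz > fs/2 = 18 Hz, folds to fs − 32 Hz = 4 Hz.
68 Hz mod fs = 32 Hz.
32 Hz > fs/2 = 18 Hz, folds to fs − 32 Hz = 4 Hz.
100 Hz mod fs = 28 Hz.
28 Hz > fs/2 = 18 Hz, folds to fs − 28 Hz = 8 Hz.
88 Hz mod fs = 16 Hz.
16 Hz ≤ fs/2 = 18 Hz, appears at 16 Hz.
Distinct values: {4 Hz, 8 Hz, 16 Hz}.

4 Hz, 8 Hz, 16 Hz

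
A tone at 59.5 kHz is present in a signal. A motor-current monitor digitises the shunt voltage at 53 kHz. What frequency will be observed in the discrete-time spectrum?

59.5 kHz mod fs = 6.5 kHz.
6.5 kHz ≤ fs/2 = 26.5 kHz, appears at 6.5 kHz.

6.5 kHz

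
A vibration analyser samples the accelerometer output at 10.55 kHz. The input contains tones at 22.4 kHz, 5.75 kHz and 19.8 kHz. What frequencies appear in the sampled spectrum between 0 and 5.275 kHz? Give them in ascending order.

fs/2 = 5.275 kHz.
22.4 kHz mod fs = 1.3 kHz.
1.3 kHz ≤ fs/2 = 5.275 kHz, appears at 1.3 kHz.
5.75 kHz > fs/2 = 5.275 kHz, folds to fs − 5.75 kHz = 4.8 kHz.
19.8 kHz mod fs = 9.25 kHz.
9.25 kHz > fs/2 = 5.275 kHz, folds to fs − 9.25 kHz = 1.3 kHz.
Distinct values: {1.3 kHz, 4.8 kHz}.

1.3 kHz, 4.8 kHz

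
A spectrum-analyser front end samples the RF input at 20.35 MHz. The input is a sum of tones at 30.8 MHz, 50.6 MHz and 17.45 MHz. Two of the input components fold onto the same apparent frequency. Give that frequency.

9.9 MHz

fs/2 = 10.175 MHz.
30.8 MHz mod fs = 10.45 MHz.
10.45 MHz > fs/2 = 10.175 MHz, folds to fs − 10.45 MHz = 9.9 MHz.
50.6 MHz mod fs = 9.9 MHz.
9.9 MHz ≤ fs/2 = 10.175 MHz, appears at 9.9 MHz.
17.45 MHz > fs/2 = 10.175 MHz, folds to fs − 17.45 MHz = 2.9 MHz.
30.8 MHz and 50.6 MHz both map to 9.9 MHz.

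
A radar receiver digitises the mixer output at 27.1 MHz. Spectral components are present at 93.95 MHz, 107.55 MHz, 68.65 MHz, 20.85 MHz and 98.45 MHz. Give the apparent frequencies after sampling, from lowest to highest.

0.85 MHz, 6.25 MHz, 9.95 MHz, 12.65 MHz

fs/2 = 13.55 MHz.
93.95 MHz mod fs = 12.65 MHz.
12.65 MHz ≤ fs/2 = 13.55 MHz, appears at 12.65 MHz.
107.55 MHz mod fs = 26.25 MHz.
26.25 MHz > fs/2 = 13.55 MHz, folds to fs − 26.25 MHz = 0.85 MHz.
68.65 MHz mod fs = 14.45 MHz.
14.45 MHz > fs/2 = 13.55 MHz, folds to fs − 14.45 MHz = 12.65 MHz.
20.85 MHz > fs/2 = 13.55 MHz, folds to fs − 20.85 MHz = 6.25 MHz.
98.45 MHz mod fs = 17.15 MHz.
17.15 MHz > fs/2 = 13.55 MHz, folds to fs − 17.15 MHz = 9.95 MHz.
Distinct values: {0.85 MHz, 6.25 MHz, 9.95 MHz, 12.65 MHz}.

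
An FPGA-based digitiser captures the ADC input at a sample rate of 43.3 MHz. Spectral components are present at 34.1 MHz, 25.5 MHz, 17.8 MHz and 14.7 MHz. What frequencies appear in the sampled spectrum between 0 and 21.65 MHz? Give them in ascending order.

9.2 MHz, 14.7 MHz, 17.8 MHz

fs/2 = 21.65 MHz.
34.1 MHz > fs/2 = 21.65 MHz, folds to fs − 34.1 MHz = 9.2 MHz.
25.5 MHz > fs/2 = 21.65 MHz, folds to fs − 25.5 MHz = 17.8 MHz.
17.8 MHz ≤ fs/2 = 21.65 MHz, passes unchanged.
14.7 MHz ≤ fs/2 = 21.65 MHz, passes unchanged.
Distinct values: {9.2 MHz, 14.7 MHz, 17.8 MHz}.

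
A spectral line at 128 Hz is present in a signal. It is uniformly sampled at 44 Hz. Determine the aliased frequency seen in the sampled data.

4 Hz

128 Hz mod fs = 40 Hz.
40 Hz > fs/2 = 22 Hz, folds to fs − 40 Hz = 4 Hz.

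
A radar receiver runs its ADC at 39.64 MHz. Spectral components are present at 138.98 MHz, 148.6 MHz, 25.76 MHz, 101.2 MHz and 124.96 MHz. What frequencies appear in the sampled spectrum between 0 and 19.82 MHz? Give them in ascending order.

fs/2 = 19.82 MHz.
138.98 MHz mod fs = 20.06 MHz.
20.06 MHz > fs/2 = 19.82 MHz, folds to fs − 20.06 MHz = 19.58 MHz.
148.6 MHz mod fs = 29.68 MHz.
29.68 MHz > fs/2 = 19.82 MHz, folds to fs − 29.68 MHz = 9.96 MHz.
25.76 MHz > fs/2 = 19.82 MHz, folds to fs − 25.76 MHz = 13.88 MHz.
101.2 MHz mod fs = 21.92 MHz.
21.92 MHz > fs/2 = 19.82 MHz, folds to fs − 21.92 MHz = 17.72 MHz.
124.96 MHz mod fs = 6.04 MHz.
6.04 MHz ≤ fs/2 = 19.82 MHz, appears at 6.04 MHz.
Distinct values: {6.04 MHz, 9.96 MHz, 13.88 MHz, 17.72 MHz, 19.58 MHz}.

6.04 MHz, 9.96 MHz, 13.88 MHz, 17.72 MHz, 19.58 MHz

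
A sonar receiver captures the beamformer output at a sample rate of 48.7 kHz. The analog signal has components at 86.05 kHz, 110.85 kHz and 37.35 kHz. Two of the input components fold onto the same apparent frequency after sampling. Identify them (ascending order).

37.35 kHz, 86.05 kHz

fs/2 = 24.35 kHz.
86.05 kHz mod fs = 37.35 kHz.
37.35 kHz > fs/2 = 24.35 kHz, folds to fs − 37.35 kHz = 11.35 kHz.
110.85 kHz mod fs = 13.45 kHz.
13.45 kHz ≤ fs/2 = 24.35 kHz, appears at 13.45 kHz.
37.35 kHz > fs/2 = 24.35 kHz, folds to fs − 37.35 kHz = 11.35 kHz.
37.35 kHz and 86.05 kHz both map to 11.35 kHz.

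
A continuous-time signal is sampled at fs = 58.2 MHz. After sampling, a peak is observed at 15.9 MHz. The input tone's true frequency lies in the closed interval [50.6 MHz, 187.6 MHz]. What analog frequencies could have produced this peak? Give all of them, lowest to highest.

Frequencies that alias to 15.9 MHz are k·fs ± 15.9 MHz for integer k ≥ 0.
k=0: 15.9 MHz.
k=1: 42.3 MHz, 74.1 MHz.
k=2: 100.5 MHz, 132.3 MHz.
k=3: 158.7 MHz, 190.5 MHz.
k=4: 216.9 MHz, 248.7 MHz.
Within [50.6 MHz, 187.6 MHz]: 74.1 MHz, 100.5 MHz, 132.3 MHz, 158.7 MHz.

74.1 MHz, 100.5 MHz, 132.3 MHz, 158.7 MHz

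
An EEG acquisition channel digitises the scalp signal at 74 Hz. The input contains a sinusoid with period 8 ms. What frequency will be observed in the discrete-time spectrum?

T = 8 ms → f = 1/T = 125 Hz.
125 Hz mod fs = 51 Hz.
51 Hz > fs/2 = 37 Hz, folds to fs − 51 Hz = 23 Hz.

23 Hz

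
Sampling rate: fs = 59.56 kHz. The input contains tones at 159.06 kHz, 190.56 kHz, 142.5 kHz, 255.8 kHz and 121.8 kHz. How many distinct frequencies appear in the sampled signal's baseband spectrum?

5

fs/2 = 29.78 kHz.
159.06 kHz mod fs = 39.94 kHz.
39.94 kHz > fs/2 = 29.78 kHz, folds to fs − 39.94 kHz = 19.62 kHz.
190.56 kHz mod fs = 11.88 kHz.
11.88 kHz ≤ fs/2 = 29.78 kHz, appears at 11.88 kHz.
142.5 kHz mod fs = 23.38 kHz.
23.38 kHz ≤ fs/2 = 29.78 kHz, appears at 23.38 kHz.
255.8 kHz mod fs = 17.56 kHz.
17.56 kHz ≤ fs/2 = 29.78 kHz, appears at 17.56 kHz.
121.8 kHz mod fs = 2.68 kHz.
2.68 kHz ≤ fs/2 = 29.78 kHz, appears at 2.68 kHz.
Distinct values: {2.68 kHz, 11.88 kHz, 17.56 kHz, 19.62 kHz, 23.38 kHz} → 5.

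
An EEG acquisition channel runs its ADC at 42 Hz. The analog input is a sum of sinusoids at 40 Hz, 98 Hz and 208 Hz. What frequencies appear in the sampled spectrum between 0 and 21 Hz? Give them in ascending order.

2 Hz, 14 Hz

fs/2 = 21 Hz.
40 Hz > fs/2 = 21 Hz, folds to fs − 40 Hz = 2 Hz.
98 Hz mod fs = 14 Hz.
14 Hz ≤ fs/2 = 21 Hz, appears at 14 Hz.
208 Hz mod fs = 40 Hz.
40 Hz > fs/2 = 21 Hz, folds to fs − 40 Hz = 2 Hz.
Distinct values: {2 Hz, 14 Hz}.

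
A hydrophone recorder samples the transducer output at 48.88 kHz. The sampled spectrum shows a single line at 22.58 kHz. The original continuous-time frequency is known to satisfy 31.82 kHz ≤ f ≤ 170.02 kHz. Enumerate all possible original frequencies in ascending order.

71.46 kHz, 75.18 kHz, 120.34 kHz, 124.06 kHz, 169.22 kHz

Frequencies that alias to 22.58 kHz are k·fs ± 22.58 kHz for integer k ≥ 0.
k=0: 22.58 kHz.
k=1: 26.3 kHz, 71.46 kHz.
k=2: 75.18 kHz, 120.34 kHz.
k=3: 124.06 kHz, 169.22 kHz.
k=4: 172.94 kHz, 218.1 kHz.
Within [31.82 kHz, 170.02 kHz]: 71.46 kHz, 75.18 kHz, 120.34 kHz, 124.06 kHz, 169.22 kHz.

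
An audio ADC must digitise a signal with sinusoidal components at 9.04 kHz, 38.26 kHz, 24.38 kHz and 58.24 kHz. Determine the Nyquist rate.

116.48 kHz

Highest-frequency component: 58.24 kHz.
Nyquist rate = 2 × 58.24 kHz = 116.48 kHz.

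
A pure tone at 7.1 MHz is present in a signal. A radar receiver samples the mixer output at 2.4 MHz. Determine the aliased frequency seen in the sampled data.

7.1 MHz mod fs = 2.3 MHz.
2.3 MHz > fs/2 = 1.2 MHz, folds to fs − 2.3 MHz = 0.1 MHz.

0.1 MHz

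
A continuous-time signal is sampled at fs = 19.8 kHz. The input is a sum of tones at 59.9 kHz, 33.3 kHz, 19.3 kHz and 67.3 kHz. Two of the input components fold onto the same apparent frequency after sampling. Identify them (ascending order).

fs/2 = 9.9 kHz.
59.9 kHz mod fs = 0.5 kHz.
0.5 kHz ≤ fs/2 = 9.9 kHz, appears at 0.5 kHz.
33.3 kHz mod fs = 13.5 kHz.
13.5 kHz > fs/2 = 9.9 kHz, folds to fs − 13.5 kHz = 6.3 kHz.
19.3 kHz > fs/2 = 9.9 kHz, folds to fs − 19.3 kHz = 0.5 kHz.
67.3 kHz mod fs = 7.9 kHz.
7.9 kHz ≤ fs/2 = 9.9 kHz, appears at 7.9 kHz.
19.3 kHz and 59.9 kHz both map to 0.5 kHz.

19.3 kHz, 59.9 kHz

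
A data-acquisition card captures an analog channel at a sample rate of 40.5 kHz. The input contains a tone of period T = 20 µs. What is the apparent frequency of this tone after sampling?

T = 20 µs → f = 1/T = 50 kHz.
50 kHz mod fs = 9.5 kHz.
9.5 kHz ≤ fs/2 = 20.25 kHz, appears at 9.5 kHz.

9.5 kHz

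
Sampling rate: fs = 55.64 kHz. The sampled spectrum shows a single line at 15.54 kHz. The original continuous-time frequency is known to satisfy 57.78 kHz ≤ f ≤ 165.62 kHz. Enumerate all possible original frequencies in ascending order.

Frequencies that alias to 15.54 kHz are k·fs ± 15.54 kHz for integer k ≥ 0.
k=0: 15.54 kHz.
k=1: 40.1 kHz, 71.18 kHz.
k=2: 95.74 kHz, 126.82 kHz.
k=3: 151.38 kHz, 182.46 kHz.
k=4: 207.02 kHz, 238.1 kHz.
Within [57.78 kHz, 165.62 kHz]: 71.18 kHz, 95.74 kHz, 126.82 kHz, 151.38 kHz.

71.18 kHz, 95.74 kHz, 126.82 kHz, 151.38 kHz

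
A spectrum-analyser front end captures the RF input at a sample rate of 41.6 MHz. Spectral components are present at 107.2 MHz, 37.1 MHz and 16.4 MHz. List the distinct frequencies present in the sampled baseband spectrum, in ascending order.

fs/2 = 20.8 MHz.
107.2 MHz mod fs = 24 MHz.
24 MHz > fs/2 = 20.8 MHz, folds to fs − 24 MHz = 17.6 MHz.
37.1 MHz > fs/2 = 20.8 MHz, folds to fs − 37.1 MHz = 4.5 MHz.
16.4 MHz ≤ fs/2 = 20.8 MHz, passes unchanged.
Distinct values: {4.5 MHz, 16.4 MHz, 17.6 MHz}.

4.5 MHz, 16.4 MHz, 17.6 MHz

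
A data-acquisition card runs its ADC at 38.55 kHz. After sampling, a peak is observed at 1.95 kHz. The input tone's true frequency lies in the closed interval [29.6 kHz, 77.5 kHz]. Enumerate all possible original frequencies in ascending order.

Frequencies that alias to 1.95 kHz are k·fs ± 1.95 kHz for integer k ≥ 0.
k=0: 1.95 kHz.
k=1: 36.6 kHz, 40.5 kHz.
k=2: 75.15 kHz, 79.05 kHz.
k=3: 113.7 kHz, 117.6 kHz.
Within [29.6 kHz, 77.5 kHz]: 36.6 kHz, 40.5 kHz, 75.15 kHz.

36.6 kHz, 40.5 kHz, 75.15 kHz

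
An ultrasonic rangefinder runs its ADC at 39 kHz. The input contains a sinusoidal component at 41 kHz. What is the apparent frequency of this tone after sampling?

41 kHz mod fs = 2 kHz.
2 kHz ≤ fs/2 = 19.5 kHz, appears at 2 kHz.

2 kHz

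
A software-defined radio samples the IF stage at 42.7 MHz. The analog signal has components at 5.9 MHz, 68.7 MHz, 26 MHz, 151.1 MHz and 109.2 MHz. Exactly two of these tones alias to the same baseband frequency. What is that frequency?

fs/2 = 21.35 MHz.
5.9 MHz ≤ fs/2 = 21.35 MHz, passes unchanged.
68.7 MHz mod fs = 26 MHz.
26 MHz > fs/2 = 21.35 MHz, folds to fs − 26 MHz = 16.7 MHz.
26 MHz > fs/2 = 21.35 MHz, folds to fs − 26 MHz = 16.7 MHz.
151.1 MHz mod fs = 23 MHz.
23 MHz > fs/2 = 21.35 MHz, folds to fs − 23 MHz = 19.7 MHz.
109.2 MHz mod fs = 23.8 MHz.
23.8 MHz > fs/2 = 21.35 MHz, folds to fs − 23.8 MHz = 18.9 MHz.
26 MHz and 68.7 MHz both map to 16.7 MHz.

16.7 MHz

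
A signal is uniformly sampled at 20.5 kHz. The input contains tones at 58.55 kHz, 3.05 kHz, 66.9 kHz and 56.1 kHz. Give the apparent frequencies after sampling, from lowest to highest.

fs/2 = 10.25 kHz.
58.55 kHz mod fs = 17.55 kHz.
17.55 kHz > fs/2 = 10.25 kHz, folds to fs − 17.55 kHz = 2.95 kHz.
3.05 kHz ≤ fs/2 = 10.25 kHz, passes unchanged.
66.9 kHz mod fs = 5.4 kHz.
5.4 kHz ≤ fs/2 = 10.25 kHz, appears at 5.4 kHz.
56.1 kHz mod fs = 15.1 kHz.
15.1 kHz > fs/2 = 10.25 kHz, folds to fs − 15.1 kHz = 5.4 kHz.
Distinct values: {2.95 kHz, 3.05 kHz, 5.4 kHz}.

2.95 kHz, 3.05 kHz, 5.4 kHz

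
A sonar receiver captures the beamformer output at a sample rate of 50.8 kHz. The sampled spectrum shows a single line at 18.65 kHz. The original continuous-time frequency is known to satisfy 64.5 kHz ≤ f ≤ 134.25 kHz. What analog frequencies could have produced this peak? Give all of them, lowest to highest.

69.45 kHz, 82.95 kHz, 120.25 kHz, 133.75 kHz

Frequencies that alias to 18.65 kHz are k·fs ± 18.65 kHz for integer k ≥ 0.
k=0: 18.65 kHz.
k=1: 32.15 kHz, 69.45 kHz.
k=2: 82.95 kHz, 120.25 kHz.
k=3: 133.75 kHz, 171.05 kHz.
k=4: 184.55 kHz, 221.85 kHz.
Within [64.5 kHz, 134.25 kHz]: 69.45 kHz, 82.95 kHz, 120.25 kHz, 133.75 kHz.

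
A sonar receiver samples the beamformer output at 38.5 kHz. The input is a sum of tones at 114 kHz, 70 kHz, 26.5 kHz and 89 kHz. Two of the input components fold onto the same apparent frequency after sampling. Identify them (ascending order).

26.5 kHz, 89 kHz

fs/2 = 19.25 kHz.
114 kHz mod fs = 37 kHz.
37 kHz > fs/2 = 19.25 kHz, folds to fs − 37 kHz = 1.5 kHz.
70 kHz mod fs = 31.5 kHz.
31.5 kHz > fs/2 = 19.25 kHz, folds to fs − 31.5 kHz = 7 kHz.
26.5 kHz > fs/2 = 19.25 kHz, folds to fs − 26.5 kHz = 12 kHz.
89 kHz mod fs = 12 kHz.
12 kHz ≤ fs/2 = 19.25 kHz, appears at 12 kHz.
26.5 kHz and 89 kHz both map to 12 kHz.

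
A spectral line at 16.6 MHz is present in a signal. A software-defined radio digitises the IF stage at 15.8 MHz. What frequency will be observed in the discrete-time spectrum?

0.8 MHz

16.6 MHz mod fs = 0.8 MHz.
0.8 MHz ≤ fs/2 = 7.9 MHz, appears at 0.8 MHz.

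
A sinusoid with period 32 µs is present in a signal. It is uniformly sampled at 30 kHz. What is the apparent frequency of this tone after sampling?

T = 32 µs → f = 1/T = 31.25 kHz.
31.25 kHz mod fs = 1.25 kHz.
1.25 kHz ≤ fs/2 = 15 kHz, appears at 1.25 kHz.

1.25 kHz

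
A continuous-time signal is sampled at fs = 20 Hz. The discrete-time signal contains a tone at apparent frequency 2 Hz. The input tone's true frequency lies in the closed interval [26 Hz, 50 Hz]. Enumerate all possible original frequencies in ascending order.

38 Hz, 42 Hz

Frequencies that alias to 2 Hz are k·fs ± 2 Hz for integer k ≥ 0.
k=0: 2 Hz.
k=1: 18 Hz, 22 Hz.
k=2: 38 Hz, 42 Hz.
k=3: 58 Hz, 62 Hz.
Within [26 Hz, 50 Hz]: 38 Hz, 42 Hz.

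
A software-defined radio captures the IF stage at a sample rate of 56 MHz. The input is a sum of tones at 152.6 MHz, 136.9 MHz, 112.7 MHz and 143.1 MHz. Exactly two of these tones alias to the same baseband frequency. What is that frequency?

fs/2 = 28 MHz.
152.6 MHz mod fs = 40.6 MHz.
40.6 MHz > fs/2 = 28 MHz, folds to fs − 40.6 MHz = 15.4 MHz.
136.9 MHz mod fs = 24.9 MHz.
24.9 MHz ≤ fs/2 = 28 MHz, appears at 24.9 MHz.
112.7 MHz mod fs = 0.7 MHz.
0.7 MHz ≤ fs/2 = 28 MHz, appears at 0.7 MHz.
143.1 MHz mod fs = 31.1 MHz.
31.1 MHz > fs/2 = 28 MHz, folds to fs − 31.1 MHz = 24.9 MHz.
136.9 MHz and 143.1 MHz both map to 24.9 MHz.

24.9 MHz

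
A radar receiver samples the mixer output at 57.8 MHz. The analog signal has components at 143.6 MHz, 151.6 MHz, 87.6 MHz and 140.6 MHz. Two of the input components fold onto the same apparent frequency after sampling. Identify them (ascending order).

fs/2 = 28.9 MHz.
143.6 MHz mod fs = 28 MHz.
28 MHz ≤ fs/2 = 28.9 MHz, appears at 28 MHz.
151.6 MHz mod fs = 36 MHz.
36 MHz > fs/2 = 28.9 MHz, folds to fs − 36 MHz = 21.8 MHz.
87.6 MHz mod fs = 29.8 MHz.
29.8 MHz > fs/2 = 28.9 MHz, folds to fs − 29.8 MHz = 28 MHz.
140.6 MHz mod fs = 25 MHz.
25 MHz ≤ fs/2 = 28.9 MHz, appears at 25 MHz.
87.6 MHz and 143.6 MHz both map to 28 MHz.

87.6 MHz, 143.6 MHz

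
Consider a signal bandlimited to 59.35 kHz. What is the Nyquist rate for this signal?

118.7 kHz

Nyquist rate = 2 × 59.35 kHz = 118.7 kHz.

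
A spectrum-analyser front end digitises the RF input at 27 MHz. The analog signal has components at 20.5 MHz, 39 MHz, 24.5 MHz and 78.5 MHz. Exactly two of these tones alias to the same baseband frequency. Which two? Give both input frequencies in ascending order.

24.5 MHz, 78.5 MHz

fs/2 = 13.5 MHz.
20.5 MHz > fs/2 = 13.5 MHz, folds to fs − 20.5 MHz = 6.5 MHz.
39 MHz mod fs = 12 MHz.
12 MHz ≤ fs/2 = 13.5 MHz, appears at 12 MHz.
24.5 MHz > fs/2 = 13.5 MHz, folds to fs − 24.5 MHz = 2.5 MHz.
78.5 MHz mod fs = 24.5 MHz.
24.5 MHz > fs/2 = 13.5 MHz, folds to fs − 24.5 MHz = 2.5 MHz.
24.5 MHz and 78.5 MHz both map to 2.5 MHz.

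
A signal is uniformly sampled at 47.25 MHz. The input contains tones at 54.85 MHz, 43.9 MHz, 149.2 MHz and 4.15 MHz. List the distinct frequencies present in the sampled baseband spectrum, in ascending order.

3.35 MHz, 4.15 MHz, 7.45 MHz, 7.6 MHz

fs/2 = 23.625 MHz.
54.85 MHz mod fs = 7.6 MHz.
7.6 MHz ≤ fs/2 = 23.625 MHz, appears at 7.6 MHz.
43.9 MHz > fs/2 = 23.625 MHz, folds to fs − 43.9 MHz = 3.35 MHz.
149.2 MHz mod fs = 7.45 MHz.
7.45 MHz ≤ fs/2 = 23.625 MHz, appears at 7.45 MHz.
4.15 MHz ≤ fs/2 = 23.625 MHz, passes unchanged.
Distinct values: {3.35 MHz, 4.15 MHz, 7.45 MHz, 7.6 MHz}.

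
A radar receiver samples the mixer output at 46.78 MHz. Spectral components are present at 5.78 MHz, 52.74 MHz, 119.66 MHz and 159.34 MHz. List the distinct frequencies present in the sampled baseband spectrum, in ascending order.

fs/2 = 23.39 MHz.
5.78 MHz ≤ fs/2 = 23.39 MHz, passes unchanged.
52.74 MHz mod fs = 5.96 MHz.
5.96 MHz ≤ fs/2 = 23.39 MHz, appears at 5.96 MHz.
119.66 MHz mod fs = 26.1 MHz.
26.1 MHz > fs/2 = 23.39 MHz, folds to fs − 26.1 MHz = 20.68 MHz.
159.34 MHz mod fs = 19 MHz.
19 MHz ≤ fs/2 = 23.39 MHz, appears at 19 MHz.
Distinct values: {5.78 MHz, 5.96 MHz, 19 MHz, 20.68 MHz}.

5.78 MHz, 5.96 MHz, 19 MHz, 20.68 MHz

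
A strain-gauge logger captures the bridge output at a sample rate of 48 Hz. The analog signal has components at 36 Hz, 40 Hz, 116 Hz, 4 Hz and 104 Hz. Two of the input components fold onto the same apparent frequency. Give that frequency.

fs/2 = 24 Hz.
36 Hz > fs/2 = 24 Hz, folds to fs − 36 Hz = 12 Hz.
40 Hz > fs/2 = 24 Hz, folds to fs − 40 Hz = 8 Hz.
116 Hz mod fs = 20 Hz.
20 Hz ≤ fs/2 = 24 Hz, appears at 20 Hz.
4 Hz ≤ fs/2 = 24 Hz, passes unchanged.
104 Hz mod fs = 8 Hz.
8 Hz ≤ fs/2 = 24 Hz, appears at 8 Hz.
40 Hz and 104 Hz both map to 8 Hz.

8 Hz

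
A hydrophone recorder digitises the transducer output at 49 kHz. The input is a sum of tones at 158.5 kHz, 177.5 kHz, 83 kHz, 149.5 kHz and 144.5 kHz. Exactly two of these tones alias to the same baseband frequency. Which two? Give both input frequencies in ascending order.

fs/2 = 24.5 kHz.
158.5 kHz mod fs = 11.5 kHz.
11.5 kHz ≤ fs/2 = 24.5 kHz, appears at 11.5 kHz.
177.5 kHz mod fs = 30.5 kHz.
30.5 kHz > fs/2 = 24.5 kHz, folds to fs − 30.5 kHz = 18.5 kHz.
83 kHz mod fs = 34 kHz.
34 kHz > fs/2 = 24.5 kHz, folds to fs − 34 kHz = 15 kHz.
149.5 kHz mod fs = 2.5 kHz.
2.5 kHz ≤ fs/2 = 24.5 kHz, appears at 2.5 kHz.
144.5 kHz mod fs = 46.5 kHz.
46.5 kHz > fs/2 = 24.5 kHz, folds to fs − 46.5 kHz = 2.5 kHz.
144.5 kHz and 149.5 kHz both map to 2.5 kHz.

144.5 kHz, 149.5 kHz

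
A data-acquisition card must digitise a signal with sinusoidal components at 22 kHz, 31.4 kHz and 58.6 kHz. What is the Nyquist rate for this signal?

Highest-frequency component: 58.6 kHz.
Nyquist rate = 2 × 58.6 kHz = 117.2 kHz.

117.2 kHz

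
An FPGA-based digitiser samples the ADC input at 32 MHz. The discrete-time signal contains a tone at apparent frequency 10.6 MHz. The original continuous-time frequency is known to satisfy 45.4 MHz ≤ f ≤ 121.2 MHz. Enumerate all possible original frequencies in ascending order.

53.4 MHz, 74.6 MHz, 85.4 MHz, 106.6 MHz, 117.4 MHz

Frequencies that alias to 10.6 MHz are k·fs ± 10.6 MHz for integer k ≥ 0.
k=0: 10.6 MHz.
k=1: 21.4 MHz, 42.6 MHz.
k=2: 53.4 MHz, 74.6 MHz.
k=3: 85.4 MHz, 106.6 MHz.
k=4: 117.4 MHz, 138.6 MHz.
k=5: 149.4 MHz, 170.6 MHz.
Within [45.4 MHz, 121.2 MHz]: 53.4 MHz, 74.6 MHz, 85.4 MHz, 106.6 MHz, 117.4 MHz.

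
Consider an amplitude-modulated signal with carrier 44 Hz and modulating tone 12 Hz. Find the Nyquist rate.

112 Hz

AM sidebands sit at fc ± fm = 32 Hz and 56 Hz.
Highest-frequency component: 56 Hz.
Nyquist rate = 2 × 56 Hz = 112 Hz.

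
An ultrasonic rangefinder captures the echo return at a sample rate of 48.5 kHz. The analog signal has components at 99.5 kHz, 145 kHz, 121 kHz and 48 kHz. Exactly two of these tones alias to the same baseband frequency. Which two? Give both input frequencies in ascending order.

48 kHz, 145 kHz

fs/2 = 24.25 kHz.
99.5 kHz mod fs = 2.5 kHz.
2.5 kHz ≤ fs/2 = 24.25 kHz, appears at 2.5 kHz.
145 kHz mod fs = 48 kHz.
48 kHz > fs/2 = 24.25 kHz, folds to fs − 48 kHz = 0.5 kHz.
121 kHz mod fs = 24 kHz.
24 kHz ≤ fs/2 = 24.25 kHz, appears at 24 kHz.
48 kHz > fs/2 = 24.25 kHz, folds to fs − 48 kHz = 0.5 kHz.
48 kHz and 145 kHz both map to 0.5 kHz.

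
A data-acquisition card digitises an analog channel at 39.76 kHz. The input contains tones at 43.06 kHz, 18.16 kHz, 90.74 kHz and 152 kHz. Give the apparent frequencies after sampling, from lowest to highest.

3.3 kHz, 7.04 kHz, 11.22 kHz, 18.16 kHz

fs/2 = 19.88 kHz.
43.06 kHz mod fs = 3.3 kHz.
3.3 kHz ≤ fs/2 = 19.88 kHz, appears at 3.3 kHz.
18.16 kHz ≤ fs/2 = 19.88 kHz, passes unchanged.
90.74 kHz mod fs = 11.22 kHz.
11.22 kHz ≤ fs/2 = 19.88 kHz, appears at 11.22 kHz.
152 kHz mod fs = 32.72 kHz.
32.72 kHz > fs/2 = 19.88 kHz, folds to fs − 32.72 kHz = 7.04 kHz.
Distinct values: {3.3 kHz, 7.04 kHz, 11.22 kHz, 18.16 kHz}.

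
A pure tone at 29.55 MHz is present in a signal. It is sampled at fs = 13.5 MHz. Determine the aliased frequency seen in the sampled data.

2.55 MHz

29.55 MHz mod fs = 2.55 MHz.
2.55 MHz ≤ fs/2 = 6.75 MHz, appears at 2.55 MHz.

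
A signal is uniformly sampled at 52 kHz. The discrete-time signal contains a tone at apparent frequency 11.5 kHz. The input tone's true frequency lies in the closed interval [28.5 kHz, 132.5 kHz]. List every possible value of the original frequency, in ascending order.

Frequencies that alias to 11.5 kHz are k·fs ± 11.5 kHz for integer k ≥ 0.
k=0: 11.5 kHz.
k=1: 40.5 kHz, 63.5 kHz.
k=2: 92.5 kHz, 115.5 kHz.
k=3: 144.5 kHz, 167.5 kHz.
Within [28.5 kHz, 132.5 kHz]: 40.5 kHz, 63.5 kHz, 92.5 kHz, 115.5 kHz.

40.5 kHz, 63.5 kHz, 92.5 kHz, 115.5 kHz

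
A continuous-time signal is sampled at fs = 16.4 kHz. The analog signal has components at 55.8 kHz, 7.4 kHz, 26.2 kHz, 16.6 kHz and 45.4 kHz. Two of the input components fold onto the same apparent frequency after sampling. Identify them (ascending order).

fs/2 = 8.2 kHz.
55.8 kHz mod fs = 6.6 kHz.
6.6 kHz ≤ fs/2 = 8.2 kHz, appears at 6.6 kHz.
7.4 kHz ≤ fs/2 = 8.2 kHz, passes unchanged.
26.2 kHz mod fs = 9.8 kHz.
9.8 kHz > fs/2 = 8.2 kHz, folds to fs − 9.8 kHz = 6.6 kHz.
16.6 kHz mod fs = 0.2 kHz.
0.2 kHz ≤ fs/2 = 8.2 kHz, appears at 0.2 kHz.
45.4 kHz mod fs = 12.6 kHz.
12.6 kHz > fs/2 = 8.2 kHz, folds to fs − 12.6 kHz = 3.8 kHz.
26.2 kHz and 55.8 kHz both map to 6.6 kHz.

26.2 kHz, 55.8 kHz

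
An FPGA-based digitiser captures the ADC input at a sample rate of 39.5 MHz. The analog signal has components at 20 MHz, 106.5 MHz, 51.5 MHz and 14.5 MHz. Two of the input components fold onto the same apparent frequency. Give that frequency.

12 MHz

fs/2 = 19.75 MHz.
20 MHz > fs/2 = 19.75 MHz, folds to fs − 20 MHz = 19.5 MHz.
106.5 MHz mod fs = 27.5 MHz.
27.5 MHz > fs/2 = 19.75 MHz, folds to fs − 27.5 MHz = 12 MHz.
51.5 MHz mod fs = 12 MHz.
12 MHz ≤ fs/2 = 19.75 MHz, appears at 12 MHz.
14.5 MHz ≤ fs/2 = 19.75 MHz, passes unchanged.
51.5 MHz and 106.5 MHz both map to 12 MHz.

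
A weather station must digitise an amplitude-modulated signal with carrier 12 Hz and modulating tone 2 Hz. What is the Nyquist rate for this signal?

AM sidebands sit at fc ± fm = 10 Hz and 14 Hz.
Highest-frequency component: 14 Hz.
Nyquist rate = 2 × 14 Hz = 28 Hz.

28 Hz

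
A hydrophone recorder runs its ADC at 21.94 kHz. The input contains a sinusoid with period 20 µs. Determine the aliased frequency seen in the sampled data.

T = 20 µs → f = 1/T = 50 kHz.
50 kHz mod fs = 6.12 kHz.
6.12 kHz ≤ fs/2 = 10.97 kHz, appears at 6.12 kHz.

6.12 kHz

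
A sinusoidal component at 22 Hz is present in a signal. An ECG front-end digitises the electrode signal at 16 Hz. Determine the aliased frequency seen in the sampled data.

22 Hz mod fs = 6 Hz.
6 Hz ≤ fs/2 = 8 Hz, appears at 6 Hz.

6 Hz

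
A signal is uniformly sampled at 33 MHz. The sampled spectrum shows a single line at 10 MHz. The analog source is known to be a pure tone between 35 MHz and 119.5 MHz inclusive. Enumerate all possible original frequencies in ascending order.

Frequencies that alias to 10 MHz are k·fs ± 10 MHz for integer k ≥ 0.
k=0: 10 MHz.
k=1: 23 MHz, 43 MHz.
k=2: 56 MHz, 76 MHz.
k=3: 89 MHz, 109 MHz.
k=4: 122 MHz, 142 MHz.
Within [35 MHz, 119.5 MHz]: 43 MHz, 56 MHz, 76 MHz, 89 MHz, 109 MHz.

43 MHz, 56 MHz, 76 MHz, 89 MHz, 109 MHz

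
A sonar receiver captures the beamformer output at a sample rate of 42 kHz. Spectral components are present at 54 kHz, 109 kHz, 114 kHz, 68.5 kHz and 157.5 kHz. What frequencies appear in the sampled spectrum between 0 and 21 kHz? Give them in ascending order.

10.5 kHz, 12 kHz, 15.5 kHz, 17 kHz

fs/2 = 21 kHz.
54 kHz mod fs = 12 kHz.
12 kHz ≤ fs/2 = 21 kHz, appears at 12 kHz.
109 kHz mod fs = 25 kHz.
25 kHz > fs/2 = 21 kHz, folds to fs − 25 kHz = 17 kHz.
114 kHz mod fs = 30 kHz.
30 kHz > fs/2 = 21 kHz, folds to fs − 30 kHz = 12 kHz.
68.5 kHz mod fs = 26.5 kHz.
26.5 kHz > fs/2 = 21 kHz, folds to fs − 26.5 kHz = 15.5 kHz.
157.5 kHz mod fs = 31.5 kHz.
31.5 kHz > fs/2 = 21 kHz, folds to fs − 31.5 kHz = 10.5 kHz.
Distinct values: {10.5 kHz, 12 kHz, 15.5 kHz, 17 kHz}.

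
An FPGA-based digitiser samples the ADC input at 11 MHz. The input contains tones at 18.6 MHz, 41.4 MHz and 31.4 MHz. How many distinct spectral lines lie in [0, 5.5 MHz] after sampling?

fs/2 = 5.5 MHz.
18.6 MHz mod fs = 7.6 MHz.
7.6 MHz > fs/2 = 5.5 MHz, folds to fs − 7.6 MHz = 3.4 MHz.
41.4 MHz mod fs = 8.4 MHz.
8.4 MHz > fs/2 = 5.5 MHz, folds to fs − 8.4 MHz = 2.6 MHz.
31.4 MHz mod fs = 9.4 MHz.
9.4 MHz > fs/2 = 5.5 MHz, folds to fs − 9.4 MHz = 1.6 MHz.
Distinct values: {1.6 MHz, 2.6 MHz, 3.4 MHz} → 3.

3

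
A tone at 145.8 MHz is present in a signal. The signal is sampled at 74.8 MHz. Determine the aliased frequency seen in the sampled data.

145.8 MHz mod fs = 71 MHz.
71 MHz > fs/2 = 37.4 MHz, folds to fs − 71 MHz = 3.8 MHz.

3.8 MHz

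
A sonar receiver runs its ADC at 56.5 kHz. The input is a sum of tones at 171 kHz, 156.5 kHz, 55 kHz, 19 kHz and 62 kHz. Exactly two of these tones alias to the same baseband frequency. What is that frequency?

1.5 kHz

fs/2 = 28.25 kHz.
171 kHz mod fs = 1.5 kHz.
1.5 kHz ≤ fs/2 = 28.25 kHz, appears at 1.5 kHz.
156.5 kHz mod fs = 43.5 kHz.
43.5 kHz > fs/2 = 28.25 kHz, folds to fs − 43.5 kHz = 13 kHz.
55 kHz > fs/2 = 28.25 kHz, folds to fs − 55 kHz = 1.5 kHz.
19 kHz ≤ fs/2 = 28.25 kHz, passes unchanged.
62 kHz mod fs = 5.5 kHz.
5.5 kHz ≤ fs/2 = 28.25 kHz, appears at 5.5 kHz.
55 kHz and 171 kHz both map to 1.5 kHz.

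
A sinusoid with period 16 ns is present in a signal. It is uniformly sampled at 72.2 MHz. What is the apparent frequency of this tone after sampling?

9.7 MHz

T = 16 ns → f = 1/T = 62.5 MHz.
62.5 MHz > fs/2 = 36.1 MHz, folds to fs − 62.5 MHz = 9.7 MHz.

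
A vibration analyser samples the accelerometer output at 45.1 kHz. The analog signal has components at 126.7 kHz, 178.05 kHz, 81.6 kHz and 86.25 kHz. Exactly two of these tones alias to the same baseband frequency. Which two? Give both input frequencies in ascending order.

fs/2 = 22.55 kHz.
126.7 kHz mod fs = 36.5 kHz.
36.5 kHz > fs/2 = 22.55 kHz, folds to fs − 36.5 kHz = 8.6 kHz.
178.05 kHz mod fs = 42.75 kHz.
42.75 kHz > fs/2 = 22.55 kHz, folds to fs − 42.75 kHz = 2.35 kHz.
81.6 kHz mod fs = 36.5 kHz.
36.5 kHz > fs/2 = 22.55 kHz, folds to fs − 36.5 kHz = 8.6 kHz.
86.25 kHz mod fs = 41.15 kHz.
41.15 kHz > fs/2 = 22.55 kHz, folds to fs − 41.15 kHz = 3.95 kHz.
81.6 kHz and 126.7 kHz both map to 8.6 kHz.

81.6 kHz, 126.7 kHz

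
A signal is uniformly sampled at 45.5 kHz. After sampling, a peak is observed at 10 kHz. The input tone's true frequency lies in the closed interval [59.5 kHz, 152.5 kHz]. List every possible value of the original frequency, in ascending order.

Frequencies that alias to 10 kHz are k·fs ± 10 kHz for integer k ≥ 0.
k=0: 10 kHz.
k=1: 35.5 kHz, 55.5 kHz.
k=2: 81 kHz, 101 kHz.
k=3: 126.5 kHz, 146.5 kHz.
k=4: 172 kHz, 192 kHz.
Within [59.5 kHz, 152.5 kHz]: 81 kHz, 101 kHz, 126.5 kHz, 146.5 kHz.

81 kHz, 101 kHz, 126.5 kHz, 146.5 kHz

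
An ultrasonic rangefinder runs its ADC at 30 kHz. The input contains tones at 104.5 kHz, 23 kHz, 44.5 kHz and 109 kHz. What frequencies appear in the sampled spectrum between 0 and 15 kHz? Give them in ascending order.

7 kHz, 11 kHz, 14.5 kHz

fs/2 = 15 kHz.
104.5 kHz mod fs = 14.5 kHz.
14.5 kHz ≤ fs/2 = 15 kHz, appears at 14.5 kHz.
23 kHz > fs/2 = 15 kHz, folds to fs − 23 kHz = 7 kHz.
44.5 kHz mod fs = 14.5 kHz.
14.5 kHz ≤ fs/2 = 15 kHz, appears at 14.5 kHz.
109 kHz mod fs = 19 kHz.
19 kHz > fs/2 = 15 kHz, folds to fs − 19 kHz = 11 kHz.
Distinct values: {7 kHz, 11 kHz, 14.5 kHz}.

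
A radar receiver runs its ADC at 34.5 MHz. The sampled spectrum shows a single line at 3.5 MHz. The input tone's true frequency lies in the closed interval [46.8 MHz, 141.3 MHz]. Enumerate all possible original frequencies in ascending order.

65.5 MHz, 72.5 MHz, 100 MHz, 107 MHz, 134.5 MHz

Frequencies that alias to 3.5 MHz are k·fs ± 3.5 MHz for integer k ≥ 0.
k=0: 3.5 MHz.
k=1: 31 MHz, 38 MHz.
k=2: 65.5 MHz, 72.5 MHz.
k=3: 100 MHz, 107 MHz.
k=4: 134.5 MHz, 141.5 MHz.
k=5: 169 MHz, 176 MHz.
Within [46.8 MHz, 141.3 MHz]: 65.5 MHz, 72.5 MHz, 100 MHz, 107 MHz, 134.5 MHz.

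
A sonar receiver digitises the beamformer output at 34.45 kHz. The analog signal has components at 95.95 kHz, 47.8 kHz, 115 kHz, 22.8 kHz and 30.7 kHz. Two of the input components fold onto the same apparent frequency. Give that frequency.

11.65 kHz

fs/2 = 17.225 kHz.
95.95 kHz mod fs = 27.05 kHz.
27.05 kHz > fs/2 = 17.225 kHz, folds to fs − 27.05 kHz = 7.4 kHz.
47.8 kHz mod fs = 13.35 kHz.
13.35 kHz ≤ fs/2 = 17.225 kHz, appears at 13.35 kHz.
115 kHz mod fs = 11.65 kHz.
11.65 kHz ≤ fs/2 = 17.225 kHz, appears at 11.65 kHz.
22.8 kHz > fs/2 = 17.225 kHz, folds to fs − 22.8 kHz = 11.65 kHz.
30.7 kHz > fs/2 = 17.225 kHz, folds to fs − 30.7 kHz = 3.75 kHz.
22.8 kHz and 115 kHz both map to 11.65 kHz.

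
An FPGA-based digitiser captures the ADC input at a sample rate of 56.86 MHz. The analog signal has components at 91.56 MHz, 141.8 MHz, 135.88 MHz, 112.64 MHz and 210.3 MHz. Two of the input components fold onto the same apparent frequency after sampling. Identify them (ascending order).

91.56 MHz, 135.88 MHz

fs/2 = 28.43 MHz.
91.56 MHz mod fs = 34.7 MHz.
34.7 MHz > fs/2 = 28.43 MHz, folds to fs − 34.7 MHz = 22.16 MHz.
141.8 MHz mod fs = 28.08 MHz.
28.08 MHz ≤ fs/2 = 28.43 MHz, appears at 28.08 MHz.
135.88 MHz mod fs = 22.16 MHz.
22.16 MHz ≤ fs/2 = 28.43 MHz, appears at 22.16 MHz.
112.64 MHz mod fs = 55.78 MHz.
55.78 MHz > fs/2 = 28.43 MHz, folds to fs − 55.78 MHz = 1.08 MHz.
210.3 MHz mod fs = 39.72 MHz.
39.72 MHz > fs/2 = 28.43 MHz, folds to fs − 39.72 MHz = 17.14 MHz.
91.56 MHz and 135.88 MHz both map to 22.16 MHz.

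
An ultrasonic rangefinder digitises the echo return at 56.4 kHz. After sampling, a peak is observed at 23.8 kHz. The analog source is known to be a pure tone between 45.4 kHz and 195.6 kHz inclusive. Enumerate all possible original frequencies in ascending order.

80.2 kHz, 89 kHz, 136.6 kHz, 145.4 kHz, 193 kHz

Frequencies that alias to 23.8 kHz are k·fs ± 23.8 kHz for integer k ≥ 0.
k=0: 23.8 kHz.
k=1: 32.6 kHz, 80.2 kHz.
k=2: 89 kHz, 136.6 kHz.
k=3: 145.4 kHz, 193 kHz.
k=4: 201.8 kHz, 249.4 kHz.
Within [45.4 kHz, 195.6 kHz]: 80.2 kHz, 89 kHz, 136.6 kHz, 145.4 kHz, 193 kHz.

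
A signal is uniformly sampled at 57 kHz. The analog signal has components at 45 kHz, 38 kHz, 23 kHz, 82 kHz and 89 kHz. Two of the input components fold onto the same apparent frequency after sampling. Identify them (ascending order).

fs/2 = 28.5 kHz.
45 kHz > fs/2 = 28.5 kHz, folds to fs − 45 kHz = 12 kHz.
38 kHz > fs/2 = 28.5 kHz, folds to fs − 38 kHz = 19 kHz.
23 kHz ≤ fs/2 = 28.5 kHz, passes unchanged.
82 kHz mod fs = 25 kHz.
25 kHz ≤ fs/2 = 28.5 kHz, appears at 25 kHz.
89 kHz mod fs = 32 kHz.
32 kHz > fs/2 = 28.5 kHz, folds to fs − 32 kHz = 25 kHz.
82 kHz and 89 kHz both map to 25 kHz.

82 kHz, 89 kHz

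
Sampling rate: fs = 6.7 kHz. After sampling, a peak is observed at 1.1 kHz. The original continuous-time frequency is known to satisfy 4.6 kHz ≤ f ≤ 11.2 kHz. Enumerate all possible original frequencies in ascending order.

5.6 kHz, 7.8 kHz

Frequencies that alias to 1.1 kHz are k·fs ± 1.1 kHz for integer k ≥ 0.
k=0: 1.1 kHz.
k=1: 5.6 kHz, 7.8 kHz.
k=2: 12.3 kHz, 14.5 kHz.
Within [4.6 kHz, 11.2 kHz]: 5.6 kHz, 7.8 kHz.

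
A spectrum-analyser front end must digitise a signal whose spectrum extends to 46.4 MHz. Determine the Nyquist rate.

92.8 MHz

Nyquist rate = 2 × 46.4 MHz = 92.8 MHz.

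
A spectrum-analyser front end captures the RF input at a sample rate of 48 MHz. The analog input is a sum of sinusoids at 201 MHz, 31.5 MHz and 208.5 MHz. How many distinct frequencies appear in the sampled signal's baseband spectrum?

2

fs/2 = 24 MHz.
201 MHz mod fs = 9 MHz.
9 MHz ≤ fs/2 = 24 MHz, appears at 9 MHz.
31.5 MHz > fs/2 = 24 MHz, folds to fs − 31.5 MHz = 16.5 MHz.
208.5 MHz mod fs = 16.5 MHz.
16.5 MHz ≤ fs/2 = 24 MHz, appears at 16.5 MHz.
Distinct values: {9 MHz, 16.5 MHz} → 2.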